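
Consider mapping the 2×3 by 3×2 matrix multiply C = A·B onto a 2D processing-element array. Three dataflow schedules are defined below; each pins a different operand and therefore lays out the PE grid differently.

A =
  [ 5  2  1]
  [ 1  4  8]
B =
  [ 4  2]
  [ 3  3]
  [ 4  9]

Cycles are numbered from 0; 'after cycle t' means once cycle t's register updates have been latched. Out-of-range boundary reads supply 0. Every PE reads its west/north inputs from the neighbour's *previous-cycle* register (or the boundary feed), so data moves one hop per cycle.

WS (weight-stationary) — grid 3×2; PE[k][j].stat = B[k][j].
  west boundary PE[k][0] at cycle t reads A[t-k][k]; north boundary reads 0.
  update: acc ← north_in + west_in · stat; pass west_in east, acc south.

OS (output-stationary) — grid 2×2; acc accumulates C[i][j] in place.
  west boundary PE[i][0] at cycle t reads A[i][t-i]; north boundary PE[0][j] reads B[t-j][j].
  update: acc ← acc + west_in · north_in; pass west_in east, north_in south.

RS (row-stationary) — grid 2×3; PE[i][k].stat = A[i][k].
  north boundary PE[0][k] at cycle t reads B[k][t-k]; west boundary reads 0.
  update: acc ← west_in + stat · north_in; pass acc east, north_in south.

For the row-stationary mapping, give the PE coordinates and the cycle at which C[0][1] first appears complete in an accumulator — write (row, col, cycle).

(row, col, cycle) = (0, 2, 3)

RS — PE[0][2] is where C[0][1] collects:
  c0 r0c2: 0 / 0 / 0
  c1 r0c2: 0 / 0 / 0
  c2 r0c2: 30 / 30 / 4
  c3 r0c2: 25 / 25 / 9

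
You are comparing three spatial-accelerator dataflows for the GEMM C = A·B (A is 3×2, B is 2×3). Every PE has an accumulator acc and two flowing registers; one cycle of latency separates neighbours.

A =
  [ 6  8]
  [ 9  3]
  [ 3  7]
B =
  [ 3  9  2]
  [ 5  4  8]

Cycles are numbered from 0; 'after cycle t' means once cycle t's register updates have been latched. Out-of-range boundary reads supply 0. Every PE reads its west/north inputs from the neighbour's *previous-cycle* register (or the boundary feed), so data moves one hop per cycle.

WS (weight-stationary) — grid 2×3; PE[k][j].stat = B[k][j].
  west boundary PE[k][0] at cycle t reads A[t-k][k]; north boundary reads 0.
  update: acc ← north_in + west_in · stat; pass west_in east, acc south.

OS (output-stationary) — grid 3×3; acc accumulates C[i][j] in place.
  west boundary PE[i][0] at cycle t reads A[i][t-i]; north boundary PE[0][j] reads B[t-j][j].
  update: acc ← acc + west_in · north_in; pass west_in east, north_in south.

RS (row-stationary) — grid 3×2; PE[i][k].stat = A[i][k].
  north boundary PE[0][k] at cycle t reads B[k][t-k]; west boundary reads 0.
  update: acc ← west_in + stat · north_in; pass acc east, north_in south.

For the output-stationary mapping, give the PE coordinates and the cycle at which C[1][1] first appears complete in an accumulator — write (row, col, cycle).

OS: C[1][1] accumulates in PE[1][1]:
  step 0 · PE1,1: acc=0; fwd→0 fwd↓0
  step 1 · PE1,1: acc=0; fwd→0 fwd↓0
  step 2 · PE1,1: acc=81; fwd→9 fwd↓9
  step 3 · PE1,1: acc=93; fwd→3 fwd↓4

(row, col, cycle) = (1, 1, 3)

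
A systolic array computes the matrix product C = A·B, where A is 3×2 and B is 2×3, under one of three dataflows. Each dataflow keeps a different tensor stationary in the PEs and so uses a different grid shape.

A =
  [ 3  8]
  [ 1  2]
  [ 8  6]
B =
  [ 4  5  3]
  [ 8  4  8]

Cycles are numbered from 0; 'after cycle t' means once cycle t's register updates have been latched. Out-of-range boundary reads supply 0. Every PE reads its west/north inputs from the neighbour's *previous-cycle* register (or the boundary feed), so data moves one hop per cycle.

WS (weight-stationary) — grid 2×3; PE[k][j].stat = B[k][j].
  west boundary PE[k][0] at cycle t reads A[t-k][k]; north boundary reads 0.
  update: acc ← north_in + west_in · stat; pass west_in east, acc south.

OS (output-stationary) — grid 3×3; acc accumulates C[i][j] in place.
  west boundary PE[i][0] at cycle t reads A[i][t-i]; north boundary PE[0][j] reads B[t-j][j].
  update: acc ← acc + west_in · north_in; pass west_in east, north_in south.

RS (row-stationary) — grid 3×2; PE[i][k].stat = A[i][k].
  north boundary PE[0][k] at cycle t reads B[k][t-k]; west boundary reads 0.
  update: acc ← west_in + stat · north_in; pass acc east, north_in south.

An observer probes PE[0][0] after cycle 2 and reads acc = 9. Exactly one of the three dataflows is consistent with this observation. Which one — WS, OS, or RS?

Under WS (2×3), PE[0][0]:
  c0 r0c0: 12 / 3 / 12
  c1 r0c0: 4 / 1 / 4
  c2 r0c0: 32 / 8 / 32
Under OS (3×3), PE[0][0]:
  c0 r0c0: 12 / 3 / 4
  c1 r0c0: 76 / 8 / 8
  c2 r0c0: 76 / 0 / 0
Under RS (3×2), PE[0][0]:
  c0 r0c0: 12 / 12 / 4
  c1 r0c0: 15 / 15 / 5
  c2 r0c0: 9 / 9 / 3

dataflow = RS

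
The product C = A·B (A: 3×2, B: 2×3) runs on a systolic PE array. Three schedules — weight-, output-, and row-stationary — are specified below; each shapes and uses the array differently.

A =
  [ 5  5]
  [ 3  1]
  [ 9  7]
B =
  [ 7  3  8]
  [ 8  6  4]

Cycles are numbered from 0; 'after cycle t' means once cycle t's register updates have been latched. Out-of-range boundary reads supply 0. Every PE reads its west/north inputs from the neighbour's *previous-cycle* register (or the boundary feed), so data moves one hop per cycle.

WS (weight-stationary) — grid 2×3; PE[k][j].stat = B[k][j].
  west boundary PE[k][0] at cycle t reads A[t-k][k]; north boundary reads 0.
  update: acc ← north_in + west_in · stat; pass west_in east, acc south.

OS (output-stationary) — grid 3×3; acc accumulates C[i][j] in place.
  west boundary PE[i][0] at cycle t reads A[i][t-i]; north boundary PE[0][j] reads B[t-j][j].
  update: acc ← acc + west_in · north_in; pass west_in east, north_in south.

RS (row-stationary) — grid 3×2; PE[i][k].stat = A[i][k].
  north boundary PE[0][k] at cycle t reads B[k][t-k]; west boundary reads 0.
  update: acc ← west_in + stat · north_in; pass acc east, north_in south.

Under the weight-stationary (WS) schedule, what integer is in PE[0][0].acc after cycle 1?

WS on a 2×3 grid — tracing PE[0][0] and its feeders:
  c0 r0c0: 35 / 5 / 35
  c1 r0c0: 21 / 3 / 21

PE[0][0].acc = 21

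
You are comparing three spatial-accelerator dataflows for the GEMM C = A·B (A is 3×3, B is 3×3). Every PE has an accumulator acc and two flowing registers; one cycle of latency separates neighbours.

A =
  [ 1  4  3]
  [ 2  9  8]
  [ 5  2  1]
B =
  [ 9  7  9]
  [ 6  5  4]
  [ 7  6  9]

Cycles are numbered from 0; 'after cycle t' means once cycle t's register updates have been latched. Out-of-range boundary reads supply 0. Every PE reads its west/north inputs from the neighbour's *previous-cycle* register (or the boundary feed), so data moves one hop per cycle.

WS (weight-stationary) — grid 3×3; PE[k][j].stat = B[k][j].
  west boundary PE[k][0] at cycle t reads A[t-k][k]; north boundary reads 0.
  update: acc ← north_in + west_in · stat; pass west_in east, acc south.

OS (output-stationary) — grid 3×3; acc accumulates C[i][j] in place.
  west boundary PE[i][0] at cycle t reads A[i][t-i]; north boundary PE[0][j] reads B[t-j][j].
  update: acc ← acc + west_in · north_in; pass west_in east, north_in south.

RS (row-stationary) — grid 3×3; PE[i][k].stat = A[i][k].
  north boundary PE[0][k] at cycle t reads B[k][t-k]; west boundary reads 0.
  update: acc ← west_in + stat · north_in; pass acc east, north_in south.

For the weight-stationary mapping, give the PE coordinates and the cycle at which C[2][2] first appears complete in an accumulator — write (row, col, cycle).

(row, col, cycle) = (2, 2, 6)

WS — PE[2][2] is where C[2][2] collects:
  cycle 0: PE[2][2] → acc 0, east 0, south 0
  cycle 1: PE[2][2] → acc 0, east 0, south 0
  cycle 2: PE[2][2] → acc 0, east 0, south 0
  cycle 3: PE[2][2] → acc 0, east 0, south 0
  cycle 4: PE[2][2] → acc 52, east 3, south 52
  cycle 5: PE[2][2] → acc 126, east 8, south 126
  cycle 6: PE[2][2] → acc 62, east 1, south 62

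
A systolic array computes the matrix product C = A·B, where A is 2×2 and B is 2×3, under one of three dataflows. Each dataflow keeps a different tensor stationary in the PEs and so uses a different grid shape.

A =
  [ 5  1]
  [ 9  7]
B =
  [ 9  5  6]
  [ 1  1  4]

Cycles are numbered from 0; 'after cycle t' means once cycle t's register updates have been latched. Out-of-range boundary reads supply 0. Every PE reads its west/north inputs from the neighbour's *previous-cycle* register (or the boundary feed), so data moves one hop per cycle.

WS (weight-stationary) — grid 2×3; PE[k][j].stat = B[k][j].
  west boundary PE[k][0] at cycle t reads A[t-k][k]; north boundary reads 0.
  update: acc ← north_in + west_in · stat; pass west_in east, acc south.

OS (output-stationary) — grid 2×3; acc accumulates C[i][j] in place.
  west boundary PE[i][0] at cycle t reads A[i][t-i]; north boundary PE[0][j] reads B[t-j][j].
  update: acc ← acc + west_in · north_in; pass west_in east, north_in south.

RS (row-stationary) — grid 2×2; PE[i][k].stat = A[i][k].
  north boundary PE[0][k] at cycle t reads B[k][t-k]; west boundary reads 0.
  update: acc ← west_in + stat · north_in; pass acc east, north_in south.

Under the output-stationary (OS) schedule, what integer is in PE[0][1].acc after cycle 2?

PE[0][1].acc = 26

Tracing OS — 2×3 array, target PE[0][1]:
  after 0 — PE[0][0] acc=45, pass-E 5, pass-S 9
  after 0 — PE[0][1] acc=0, pass-E 0, pass-S 0
  after 1 — PE[0][0] acc=46, pass-E 1, pass-S 1
  after 1 — PE[0][1] acc=25, pass-E 5, pass-S 5
  after 2 — PE[0][0] acc=46, pass-E 0, pass-S 0
  after 2 — PE[0][1] acc=26, pass-E 1, pass-S 1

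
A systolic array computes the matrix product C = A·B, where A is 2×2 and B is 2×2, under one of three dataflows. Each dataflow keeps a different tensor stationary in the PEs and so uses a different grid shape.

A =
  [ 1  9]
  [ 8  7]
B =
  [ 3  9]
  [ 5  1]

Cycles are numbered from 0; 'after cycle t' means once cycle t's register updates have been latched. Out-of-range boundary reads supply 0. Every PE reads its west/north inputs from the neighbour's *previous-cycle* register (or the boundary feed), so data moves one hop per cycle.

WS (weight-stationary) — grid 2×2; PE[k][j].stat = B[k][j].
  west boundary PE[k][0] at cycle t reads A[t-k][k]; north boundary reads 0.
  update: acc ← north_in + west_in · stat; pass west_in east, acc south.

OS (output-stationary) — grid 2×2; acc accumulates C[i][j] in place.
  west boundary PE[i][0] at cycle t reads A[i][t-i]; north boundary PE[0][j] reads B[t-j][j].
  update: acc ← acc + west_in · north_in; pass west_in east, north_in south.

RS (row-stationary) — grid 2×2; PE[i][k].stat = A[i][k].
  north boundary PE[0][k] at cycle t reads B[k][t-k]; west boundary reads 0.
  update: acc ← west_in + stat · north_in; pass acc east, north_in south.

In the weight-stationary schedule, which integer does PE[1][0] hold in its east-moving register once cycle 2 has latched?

WS 2×2: PE[1][0] cycle-by-cycle (with neighbour feeds):
  @0  [0,0]  acc 3  |  →1  ↓3
  @0  [1,0]  acc 0  |  →0  ↓0
  @1  [0,0]  acc 24  |  →8  ↓24
  @1  [1,0]  acc 48  |  →9  ↓48
  @2  [0,0]  acc 0  |  →0  ↓0
  @2  [1,0]  acc 59  |  →7  ↓59

register = 7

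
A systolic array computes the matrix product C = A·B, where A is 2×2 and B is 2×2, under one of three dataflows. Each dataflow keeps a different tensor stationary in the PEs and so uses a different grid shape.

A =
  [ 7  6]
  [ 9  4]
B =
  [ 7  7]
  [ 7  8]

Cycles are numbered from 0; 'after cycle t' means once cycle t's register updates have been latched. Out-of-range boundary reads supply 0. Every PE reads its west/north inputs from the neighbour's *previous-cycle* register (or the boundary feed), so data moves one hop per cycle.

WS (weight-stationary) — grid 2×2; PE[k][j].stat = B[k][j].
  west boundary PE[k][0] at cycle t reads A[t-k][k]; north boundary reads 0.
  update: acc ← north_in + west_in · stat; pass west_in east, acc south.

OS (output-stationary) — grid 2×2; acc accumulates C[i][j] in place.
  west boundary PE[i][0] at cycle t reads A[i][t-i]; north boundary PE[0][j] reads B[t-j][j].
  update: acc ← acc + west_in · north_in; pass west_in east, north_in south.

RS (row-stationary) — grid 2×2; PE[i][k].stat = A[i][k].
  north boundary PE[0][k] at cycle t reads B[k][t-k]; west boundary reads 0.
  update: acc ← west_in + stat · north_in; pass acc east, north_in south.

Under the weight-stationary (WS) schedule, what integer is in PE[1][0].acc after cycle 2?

WS (2×2). Following PE[1][0] plus its west/north inputs:
  step 0 · PE0,0: acc=49; fwd→7 fwd↓49
  step 0 · PE1,0: acc=0; fwd→0 fwd↓0
  step 1 · PE0,0: acc=63; fwd→9 fwd↓63
  step 1 · PE1,0: acc=91; fwd→6 fwd↓91
  step 2 · PE0,0: acc=0; fwd→0 fwd↓0
  step 2 · PE1,0: acc=91; fwd→4 fwd↓91

PE[1][0].acc = 91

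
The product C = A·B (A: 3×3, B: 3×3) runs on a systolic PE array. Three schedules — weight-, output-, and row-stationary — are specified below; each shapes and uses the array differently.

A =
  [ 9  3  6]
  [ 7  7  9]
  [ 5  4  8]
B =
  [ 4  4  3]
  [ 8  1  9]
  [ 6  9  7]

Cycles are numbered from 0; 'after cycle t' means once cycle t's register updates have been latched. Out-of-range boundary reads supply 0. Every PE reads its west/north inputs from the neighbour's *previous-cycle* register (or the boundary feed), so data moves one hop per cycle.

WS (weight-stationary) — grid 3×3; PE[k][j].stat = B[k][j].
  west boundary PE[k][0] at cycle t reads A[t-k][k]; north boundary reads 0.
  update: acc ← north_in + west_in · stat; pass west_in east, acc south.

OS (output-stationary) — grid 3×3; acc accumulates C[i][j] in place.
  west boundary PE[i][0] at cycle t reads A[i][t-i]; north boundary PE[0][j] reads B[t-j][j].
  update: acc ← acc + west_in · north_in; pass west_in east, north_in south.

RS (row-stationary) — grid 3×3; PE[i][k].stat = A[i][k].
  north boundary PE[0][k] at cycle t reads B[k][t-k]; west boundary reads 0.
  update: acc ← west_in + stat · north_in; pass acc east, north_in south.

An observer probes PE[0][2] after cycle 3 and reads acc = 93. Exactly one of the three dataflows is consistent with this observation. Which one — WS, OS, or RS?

WS (3×3 grid), PE[0][2]:
  @0  [0,2]  acc 0  |  →0  ↓0
  @1  [0,2]  acc 0  |  →0  ↓0
  @2  [0,2]  acc 27  |  →9  ↓27
  @3  [0,2]  acc 21  |  →7  ↓21
OS (3×3 grid), PE[0][2]:
  @0  [0,2]  acc 0  |  →0  ↓0
  @1  [0,2]  acc 0  |  →0  ↓0
  @2  [0,2]  acc 27  |  →9  ↓3
  @3  [0,2]  acc 54  |  →3  ↓9
RS (3×3 grid), PE[0][2]:
  @0  [0,2]  acc 0  |  →0  ↓0
  @1  [0,2]  acc 0  |  →0  ↓0
  @2  [0,2]  acc 96  |  →96  ↓6
  @3  [0,2]  acc 93  |  →93  ↓9

dataflow = RS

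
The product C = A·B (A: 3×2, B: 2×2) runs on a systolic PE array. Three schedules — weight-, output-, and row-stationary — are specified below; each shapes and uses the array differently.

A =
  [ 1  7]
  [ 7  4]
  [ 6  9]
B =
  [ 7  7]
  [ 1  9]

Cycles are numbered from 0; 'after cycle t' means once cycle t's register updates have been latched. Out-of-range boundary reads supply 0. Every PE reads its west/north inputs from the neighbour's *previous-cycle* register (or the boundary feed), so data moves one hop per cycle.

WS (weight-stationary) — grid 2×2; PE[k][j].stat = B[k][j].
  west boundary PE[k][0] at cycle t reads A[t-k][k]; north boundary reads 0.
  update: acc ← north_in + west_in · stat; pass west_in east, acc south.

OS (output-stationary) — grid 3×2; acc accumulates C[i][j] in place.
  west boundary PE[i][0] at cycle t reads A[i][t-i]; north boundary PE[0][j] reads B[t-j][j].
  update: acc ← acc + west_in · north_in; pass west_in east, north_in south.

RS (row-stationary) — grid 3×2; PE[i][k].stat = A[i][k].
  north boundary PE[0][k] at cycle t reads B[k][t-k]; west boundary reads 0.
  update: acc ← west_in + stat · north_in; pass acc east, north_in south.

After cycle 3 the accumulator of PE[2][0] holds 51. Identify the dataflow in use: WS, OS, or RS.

WS (2×2): PE[2][0] does not exist.
Under OS (3×2), PE[2][0]:
  c0 r2c0: 0 / 0 / 0
  c1 r2c0: 0 / 0 / 0
  c2 r2c0: 42 / 6 / 7
  c3 r2c0: 51 / 9 / 1
Under RS (3×2), PE[2][0]:
  c0 r2c0: 0 / 0 / 0
  c1 r2c0: 0 / 0 / 0
  c2 r2c0: 42 / 42 / 7
  c3 r2c0: 42 / 42 / 7

dataflow = OS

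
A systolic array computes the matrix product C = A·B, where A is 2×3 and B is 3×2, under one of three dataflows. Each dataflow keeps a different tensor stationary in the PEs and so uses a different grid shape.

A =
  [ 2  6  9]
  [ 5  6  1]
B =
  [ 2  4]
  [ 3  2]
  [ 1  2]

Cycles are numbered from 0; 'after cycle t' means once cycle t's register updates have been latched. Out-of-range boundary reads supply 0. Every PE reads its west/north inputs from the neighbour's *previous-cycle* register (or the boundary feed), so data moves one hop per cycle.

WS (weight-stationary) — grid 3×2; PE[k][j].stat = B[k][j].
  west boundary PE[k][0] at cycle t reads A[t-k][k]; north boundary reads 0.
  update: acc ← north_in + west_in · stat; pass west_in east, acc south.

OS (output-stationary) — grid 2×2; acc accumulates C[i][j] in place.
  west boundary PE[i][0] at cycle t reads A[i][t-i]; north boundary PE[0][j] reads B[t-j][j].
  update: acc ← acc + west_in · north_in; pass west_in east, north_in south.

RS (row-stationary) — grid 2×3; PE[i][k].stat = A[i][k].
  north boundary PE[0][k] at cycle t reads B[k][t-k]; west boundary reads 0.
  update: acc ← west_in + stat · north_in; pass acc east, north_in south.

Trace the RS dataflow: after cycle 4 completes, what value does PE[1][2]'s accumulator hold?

PE[1][2].acc = 34

Tracing RS — 2×3 array, target PE[1][2]:
  t=0 PE[0][2]: acc=0 h=0 v=0
  t=0 PE[1][1]: acc=0 h=0 v=0
  t=0 PE[1][2]: acc=0 h=0 v=0
  t=1 PE[0][2]: acc=0 h=0 v=0
  t=1 PE[1][1]: acc=0 h=0 v=0
  t=1 PE[1][2]: acc=0 h=0 v=0
  t=2 PE[0][2]: acc=31 h=31 v=1
  t=2 PE[1][1]: acc=28 h=28 v=3
  t=2 PE[1][2]: acc=0 h=0 v=0
  t=3 PE[0][2]: acc=38 h=38 v=2
  t=3 PE[1][1]: acc=32 h=32 v=2
  t=3 PE[1][2]: acc=29 h=29 v=1
  t=4 PE[0][2]: acc=0 h=0 v=0
  t=4 PE[1][1]: acc=0 h=0 v=0
  t=4 PE[1][2]: acc=34 h=34 v=2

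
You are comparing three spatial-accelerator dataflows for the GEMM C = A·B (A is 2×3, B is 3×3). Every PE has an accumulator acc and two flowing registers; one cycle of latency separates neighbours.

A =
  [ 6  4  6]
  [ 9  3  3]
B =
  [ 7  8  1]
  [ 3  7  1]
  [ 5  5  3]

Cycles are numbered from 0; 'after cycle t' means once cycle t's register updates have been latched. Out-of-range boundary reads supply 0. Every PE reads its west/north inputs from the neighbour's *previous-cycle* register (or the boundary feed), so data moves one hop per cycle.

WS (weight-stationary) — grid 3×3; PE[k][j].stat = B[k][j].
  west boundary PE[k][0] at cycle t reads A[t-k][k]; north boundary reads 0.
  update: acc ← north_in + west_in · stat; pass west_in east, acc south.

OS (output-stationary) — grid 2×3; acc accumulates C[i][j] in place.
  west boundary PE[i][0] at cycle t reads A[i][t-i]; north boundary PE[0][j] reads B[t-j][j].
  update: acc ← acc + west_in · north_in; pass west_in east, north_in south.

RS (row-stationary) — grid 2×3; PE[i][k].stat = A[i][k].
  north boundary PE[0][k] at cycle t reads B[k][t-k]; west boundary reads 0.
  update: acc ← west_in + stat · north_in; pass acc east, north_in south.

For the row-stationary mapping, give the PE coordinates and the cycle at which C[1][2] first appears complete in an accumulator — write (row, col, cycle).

RS: C[1][2] accumulates in PE[1][2]:
  after 0 — PE[1][2] acc=0, pass-E 0, pass-S 0
  after 1 — PE[1][2] acc=0, pass-E 0, pass-S 0
  after 2 — PE[1][2] acc=0, pass-E 0, pass-S 0
  after 3 — PE[1][2] acc=87, pass-E 87, pass-S 5
  after 4 — PE[1][2] acc=108, pass-E 108, pass-S 5
  after 5 — PE[1][2] acc=21, pass-E 21, pass-S 3

(row, col, cycle) = (1, 2, 5)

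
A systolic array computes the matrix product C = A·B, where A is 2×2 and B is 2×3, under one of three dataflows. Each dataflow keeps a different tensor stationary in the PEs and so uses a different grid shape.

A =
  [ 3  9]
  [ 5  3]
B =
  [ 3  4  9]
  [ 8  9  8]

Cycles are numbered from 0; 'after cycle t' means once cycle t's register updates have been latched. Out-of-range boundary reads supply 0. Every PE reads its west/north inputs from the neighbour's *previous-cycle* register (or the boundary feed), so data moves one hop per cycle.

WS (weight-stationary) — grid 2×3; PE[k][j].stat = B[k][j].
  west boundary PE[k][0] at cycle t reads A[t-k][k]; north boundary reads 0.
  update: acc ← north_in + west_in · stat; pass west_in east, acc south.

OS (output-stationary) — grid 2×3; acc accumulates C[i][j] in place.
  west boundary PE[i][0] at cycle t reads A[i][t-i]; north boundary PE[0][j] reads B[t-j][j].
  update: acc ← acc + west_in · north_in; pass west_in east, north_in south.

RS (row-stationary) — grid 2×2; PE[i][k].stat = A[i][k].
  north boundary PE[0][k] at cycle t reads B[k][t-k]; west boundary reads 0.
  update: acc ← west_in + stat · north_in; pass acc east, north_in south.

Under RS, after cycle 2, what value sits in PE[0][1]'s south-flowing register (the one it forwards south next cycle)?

register = 9

RS on a 2×2 grid — tracing PE[0][1] and its feeders:
  @0  [0,0]  acc 9  |  →9  ↓3
  @0  [0,1]  acc 0  |  →0  ↓0
  @1  [0,0]  acc 12  |  →12  ↓4
  @1  [0,1]  acc 81  |  →81  ↓8
  @2  [0,0]  acc 27  |  →27  ↓9
  @2  [0,1]  acc 93  |  →93  ↓9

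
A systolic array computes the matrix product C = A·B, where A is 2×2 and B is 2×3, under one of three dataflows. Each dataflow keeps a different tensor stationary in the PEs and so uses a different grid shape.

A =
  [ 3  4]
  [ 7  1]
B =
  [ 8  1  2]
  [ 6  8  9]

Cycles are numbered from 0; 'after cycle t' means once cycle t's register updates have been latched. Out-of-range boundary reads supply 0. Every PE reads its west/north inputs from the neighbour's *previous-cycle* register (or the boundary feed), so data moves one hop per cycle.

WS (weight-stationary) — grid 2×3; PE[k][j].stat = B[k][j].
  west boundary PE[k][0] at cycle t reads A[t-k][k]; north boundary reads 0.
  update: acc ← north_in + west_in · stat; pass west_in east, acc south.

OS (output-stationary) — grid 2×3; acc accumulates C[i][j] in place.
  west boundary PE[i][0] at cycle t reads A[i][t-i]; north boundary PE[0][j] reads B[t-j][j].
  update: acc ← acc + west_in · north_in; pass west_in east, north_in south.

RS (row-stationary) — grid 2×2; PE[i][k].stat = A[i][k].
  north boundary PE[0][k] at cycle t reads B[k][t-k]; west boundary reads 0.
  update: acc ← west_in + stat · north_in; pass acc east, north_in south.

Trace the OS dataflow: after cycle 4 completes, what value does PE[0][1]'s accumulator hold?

PE[0][1].acc = 35

OS 2×3: PE[0][1] cycle-by-cycle (with neighbour feeds):
  step 0 · PE0,0: acc=24; fwd→3 fwd↓8
  step 0 · PE0,1: acc=0; fwd→0 fwd↓0
  step 1 · PE0,0: acc=48; fwd→4 fwd↓6
  step 1 · PE0,1: acc=3; fwd→3 fwd↓1
  step 2 · PE0,0: acc=48; fwd→0 fwd↓0
  step 2 · PE0,1: acc=35; fwd→4 fwd↓8
  step 3 · PE0,0: acc=48; fwd→0 fwd↓0
  step 3 · PE0,1: acc=35; fwd→0 fwd↓0
  step 4 · PE0,0: acc=48; fwd→0 fwd↓0
  step 4 · PE0,1: acc=35; fwd→0 fwd↓0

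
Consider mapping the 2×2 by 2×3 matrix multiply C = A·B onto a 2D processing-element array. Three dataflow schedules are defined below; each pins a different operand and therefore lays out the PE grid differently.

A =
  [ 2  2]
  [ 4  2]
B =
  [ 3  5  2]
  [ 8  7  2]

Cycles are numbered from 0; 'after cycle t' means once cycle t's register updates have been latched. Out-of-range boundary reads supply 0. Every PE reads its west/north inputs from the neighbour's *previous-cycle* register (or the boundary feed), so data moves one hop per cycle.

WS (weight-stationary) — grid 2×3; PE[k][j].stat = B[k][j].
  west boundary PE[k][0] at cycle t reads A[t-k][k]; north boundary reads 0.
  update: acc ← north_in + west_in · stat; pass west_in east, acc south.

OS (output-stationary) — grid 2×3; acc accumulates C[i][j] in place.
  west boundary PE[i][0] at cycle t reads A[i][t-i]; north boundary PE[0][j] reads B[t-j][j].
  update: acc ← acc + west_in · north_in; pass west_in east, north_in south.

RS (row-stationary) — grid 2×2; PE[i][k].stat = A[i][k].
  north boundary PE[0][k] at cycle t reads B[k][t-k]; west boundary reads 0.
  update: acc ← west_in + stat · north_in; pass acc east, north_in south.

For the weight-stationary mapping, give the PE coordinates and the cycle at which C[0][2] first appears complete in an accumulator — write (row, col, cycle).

Under WS, C[0][2] lands at PE[1][2]:
  step 0 · PE1,2: acc=0; fwd→0 fwd↓0
  step 1 · PE1,2: acc=0; fwd→0 fwd↓0
  step 2 · PE1,2: acc=0; fwd→0 fwd↓0
  step 3 · PE1,2: acc=8; fwd→2 fwd↓8

(row, col, cycle) = (1, 2, 3)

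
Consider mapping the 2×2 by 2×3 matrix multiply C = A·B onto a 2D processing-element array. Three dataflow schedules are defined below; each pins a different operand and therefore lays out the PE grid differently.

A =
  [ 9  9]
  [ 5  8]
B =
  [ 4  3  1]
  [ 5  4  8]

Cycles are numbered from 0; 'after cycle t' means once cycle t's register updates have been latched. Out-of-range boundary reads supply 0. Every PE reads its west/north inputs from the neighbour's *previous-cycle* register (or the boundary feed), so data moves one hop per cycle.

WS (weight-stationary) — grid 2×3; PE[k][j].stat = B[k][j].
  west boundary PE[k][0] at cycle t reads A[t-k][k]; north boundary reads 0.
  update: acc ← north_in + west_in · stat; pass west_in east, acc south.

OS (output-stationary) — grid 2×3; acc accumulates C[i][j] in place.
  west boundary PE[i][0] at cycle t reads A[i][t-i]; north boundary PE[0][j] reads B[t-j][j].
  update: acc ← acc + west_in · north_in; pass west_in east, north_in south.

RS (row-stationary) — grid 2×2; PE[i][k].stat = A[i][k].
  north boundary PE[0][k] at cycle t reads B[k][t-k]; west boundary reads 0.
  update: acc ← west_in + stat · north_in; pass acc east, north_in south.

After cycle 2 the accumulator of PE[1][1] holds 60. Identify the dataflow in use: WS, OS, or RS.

dataflow = RS

Under WS (2×3), PE[1][1]:
  cycle 0: PE[1][1] → acc 0, east 0, south 0
  cycle 1: PE[1][1] → acc 0, east 0, south 0
  cycle 2: PE[1][1] → acc 63, east 9, south 63
Under OS (2×3), PE[1][1]:
  cycle 0: PE[1][1] → acc 0, east 0, south 0
  cycle 1: PE[1][1] → acc 0, east 0, south 0
  cycle 2: PE[1][1] → acc 15, east 5, south 3
Under RS (2×2), PE[1][1]:
  cycle 0: PE[1][1] → acc 0, east 0, south 0
  cycle 1: PE[1][1] → acc 0, east 0, south 0
  cycle 2: PE[1][1] → acc 60, east 60, south 5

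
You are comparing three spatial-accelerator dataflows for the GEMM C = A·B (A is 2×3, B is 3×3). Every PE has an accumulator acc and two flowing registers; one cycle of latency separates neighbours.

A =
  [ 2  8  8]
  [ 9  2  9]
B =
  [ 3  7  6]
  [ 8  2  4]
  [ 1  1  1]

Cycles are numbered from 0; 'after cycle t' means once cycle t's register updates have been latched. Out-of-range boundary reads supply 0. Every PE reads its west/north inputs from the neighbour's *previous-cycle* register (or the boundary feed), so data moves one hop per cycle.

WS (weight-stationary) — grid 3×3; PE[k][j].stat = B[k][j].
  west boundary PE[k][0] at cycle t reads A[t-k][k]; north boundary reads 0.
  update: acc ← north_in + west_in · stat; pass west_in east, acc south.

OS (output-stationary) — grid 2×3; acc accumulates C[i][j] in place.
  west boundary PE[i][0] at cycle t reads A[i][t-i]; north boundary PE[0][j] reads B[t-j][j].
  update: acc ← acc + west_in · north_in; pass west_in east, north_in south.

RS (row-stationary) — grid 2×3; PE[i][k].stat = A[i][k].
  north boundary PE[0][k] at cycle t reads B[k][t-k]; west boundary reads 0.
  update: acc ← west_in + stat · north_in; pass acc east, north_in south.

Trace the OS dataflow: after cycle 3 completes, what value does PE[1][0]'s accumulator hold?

PE[1][0].acc = 52

OS 2×3: PE[1][0] cycle-by-cycle (with neighbour feeds):
  cycle 0: PE[0][0] → acc 6, east 2, south 3
  cycle 0: PE[1][0] → acc 0, east 0, south 0
  cycle 1: PE[0][0] → acc 70, east 8, south 8
  cycle 1: PE[1][0] → acc 27, east 9, south 3
  cycle 2: PE[0][0] → acc 78, east 8, south 1
  cycle 2: PE[1][0] → acc 43, east 2, south 8
  cycle 3: PE[0][0] → acc 78, east 0, south 0
  cycle 3: PE[1][0] → acc 52, east 9, south 1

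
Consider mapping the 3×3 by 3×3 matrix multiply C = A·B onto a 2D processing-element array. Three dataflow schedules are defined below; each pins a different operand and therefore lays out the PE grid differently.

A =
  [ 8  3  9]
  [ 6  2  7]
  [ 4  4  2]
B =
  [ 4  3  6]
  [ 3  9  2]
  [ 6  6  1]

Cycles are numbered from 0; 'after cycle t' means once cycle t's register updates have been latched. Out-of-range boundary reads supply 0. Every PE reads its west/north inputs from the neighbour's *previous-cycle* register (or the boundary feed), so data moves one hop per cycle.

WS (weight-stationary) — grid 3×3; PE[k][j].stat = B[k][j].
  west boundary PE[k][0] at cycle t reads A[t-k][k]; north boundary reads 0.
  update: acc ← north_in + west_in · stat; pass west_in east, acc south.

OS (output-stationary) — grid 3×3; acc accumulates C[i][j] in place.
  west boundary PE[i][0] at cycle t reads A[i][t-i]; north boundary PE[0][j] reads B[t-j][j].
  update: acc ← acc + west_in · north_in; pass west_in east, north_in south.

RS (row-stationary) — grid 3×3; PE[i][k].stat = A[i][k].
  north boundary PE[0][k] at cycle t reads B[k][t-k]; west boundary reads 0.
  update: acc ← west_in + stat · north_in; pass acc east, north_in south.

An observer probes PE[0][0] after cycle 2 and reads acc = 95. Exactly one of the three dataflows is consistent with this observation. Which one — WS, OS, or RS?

Under WS (3×3), PE[0][0]:
  after 0 — PE[0][0] acc=32, pass-E 8, pass-S 32
  after 1 — PE[0][0] acc=24, pass-E 6, pass-S 24
  after 2 — PE[0][0] acc=16, pass-E 4, pass-S 16
Under OS (3×3), PE[0][0]:
  after 0 — PE[0][0] acc=32, pass-E 8, pass-S 4
  after 1 — PE[0][0] acc=41, pass-E 3, pass-S 3
  after 2 — PE[0][0] acc=95, pass-E 9, pass-S 6
Under RS (3×3), PE[0][0]:
  after 0 — PE[0][0] acc=32, pass-E 32, pass-S 4
  after 1 — PE[0][0] acc=24, pass-E 24, pass-S 3
  after 2 — PE[0][0] acc=48, pass-E 48, pass-S 6

dataflow = OS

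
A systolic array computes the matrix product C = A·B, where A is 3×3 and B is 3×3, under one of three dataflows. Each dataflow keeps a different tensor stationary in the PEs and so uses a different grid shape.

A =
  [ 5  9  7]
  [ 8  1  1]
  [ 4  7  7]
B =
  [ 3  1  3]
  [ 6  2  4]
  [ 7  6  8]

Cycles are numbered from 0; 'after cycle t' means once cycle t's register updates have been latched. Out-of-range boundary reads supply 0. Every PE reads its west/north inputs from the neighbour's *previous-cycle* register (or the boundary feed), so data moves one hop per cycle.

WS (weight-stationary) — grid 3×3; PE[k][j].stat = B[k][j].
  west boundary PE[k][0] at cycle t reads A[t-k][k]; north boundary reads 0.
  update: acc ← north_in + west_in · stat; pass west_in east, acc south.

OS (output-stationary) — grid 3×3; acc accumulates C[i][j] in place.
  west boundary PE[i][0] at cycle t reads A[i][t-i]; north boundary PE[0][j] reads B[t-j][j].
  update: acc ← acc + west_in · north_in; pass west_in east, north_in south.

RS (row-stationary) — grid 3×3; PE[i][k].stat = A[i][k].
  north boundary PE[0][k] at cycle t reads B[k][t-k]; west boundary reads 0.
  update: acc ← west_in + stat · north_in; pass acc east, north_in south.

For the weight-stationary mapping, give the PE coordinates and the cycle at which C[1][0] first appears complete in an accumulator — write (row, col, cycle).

WS — PE[2][0] is where C[1][0] collects:
  t=0 PE[2][0]: acc=0 h=0 v=0
  t=1 PE[2][0]: acc=0 h=0 v=0
  t=2 PE[2][0]: acc=118 h=7 v=118
  t=3 PE[2][0]: acc=37 h=1 v=37

(row, col, cycle) = (2, 0, 3)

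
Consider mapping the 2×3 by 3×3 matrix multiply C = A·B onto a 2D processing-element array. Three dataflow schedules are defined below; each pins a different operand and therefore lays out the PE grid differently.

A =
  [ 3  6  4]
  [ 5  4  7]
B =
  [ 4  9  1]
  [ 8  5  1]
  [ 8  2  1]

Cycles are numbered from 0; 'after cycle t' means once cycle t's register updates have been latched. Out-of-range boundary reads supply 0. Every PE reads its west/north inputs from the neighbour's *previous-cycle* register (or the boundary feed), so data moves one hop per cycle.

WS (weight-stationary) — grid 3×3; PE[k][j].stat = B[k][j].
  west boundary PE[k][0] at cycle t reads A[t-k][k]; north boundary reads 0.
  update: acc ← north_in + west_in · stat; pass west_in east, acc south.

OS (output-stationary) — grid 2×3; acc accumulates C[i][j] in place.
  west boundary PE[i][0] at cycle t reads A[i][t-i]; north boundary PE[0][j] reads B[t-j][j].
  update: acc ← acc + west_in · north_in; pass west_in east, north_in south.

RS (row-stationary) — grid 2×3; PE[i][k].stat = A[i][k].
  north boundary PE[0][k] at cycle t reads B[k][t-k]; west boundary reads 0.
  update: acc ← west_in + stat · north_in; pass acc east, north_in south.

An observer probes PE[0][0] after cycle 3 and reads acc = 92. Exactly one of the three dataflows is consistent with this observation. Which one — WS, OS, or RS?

dataflow = OS

WS (3×3 grid), PE[0][0]:
  after 0 — PE[0][0] acc=12, pass-E 3, pass-S 12
  after 1 — PE[0][0] acc=20, pass-E 5, pass-S 20
  after 2 — PE[0][0] acc=0, pass-E 0, pass-S 0
  after 3 — PE[0][0] acc=0, pass-E 0, pass-S 0
OS (2×3 grid), PE[0][0]:
  after 0 — PE[0][0] acc=12, pass-E 3, pass-S 4
  after 1 — PE[0][0] acc=60, pass-E 6, pass-S 8
  after 2 — PE[0][0] acc=92, pass-E 4, pass-S 8
  after 3 — PE[0][0] acc=92, pass-E 0, pass-S 0
RS (2×3 grid), PE[0][0]:
  after 0 — PE[0][0] acc=12, pass-E 12, pass-S 4
  after 1 — PE[0][0] acc=27, pass-E 27, pass-S 9
  after 2 — PE[0][0] acc=3, pass-E 3, pass-S 1
  after 3 — PE[0][0] acc=0, pass-E 0, pass-S 0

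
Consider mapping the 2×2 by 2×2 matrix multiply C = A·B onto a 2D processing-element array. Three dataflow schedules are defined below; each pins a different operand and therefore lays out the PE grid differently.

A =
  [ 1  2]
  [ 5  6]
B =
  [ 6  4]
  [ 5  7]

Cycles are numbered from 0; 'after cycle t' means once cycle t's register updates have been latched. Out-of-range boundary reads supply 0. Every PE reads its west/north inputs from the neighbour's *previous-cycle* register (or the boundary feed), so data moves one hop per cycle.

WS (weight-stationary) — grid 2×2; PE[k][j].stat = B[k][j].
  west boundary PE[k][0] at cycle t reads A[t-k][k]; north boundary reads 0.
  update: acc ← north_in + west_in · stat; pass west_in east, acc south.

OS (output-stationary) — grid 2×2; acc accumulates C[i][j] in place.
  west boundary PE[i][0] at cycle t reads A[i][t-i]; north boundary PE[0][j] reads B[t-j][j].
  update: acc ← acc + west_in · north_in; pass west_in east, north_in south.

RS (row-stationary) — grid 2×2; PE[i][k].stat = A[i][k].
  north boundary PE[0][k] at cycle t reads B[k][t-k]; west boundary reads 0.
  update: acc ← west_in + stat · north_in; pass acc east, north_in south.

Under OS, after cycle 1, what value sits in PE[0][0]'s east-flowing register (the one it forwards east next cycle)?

register = 2

OS 2×2: PE[0][0] cycle-by-cycle (with neighbour feeds):
  after 0 — PE[0][0] acc=6, pass-E 1, pass-S 6
  after 1 — PE[0][0] acc=16, pass-E 2, pass-S 5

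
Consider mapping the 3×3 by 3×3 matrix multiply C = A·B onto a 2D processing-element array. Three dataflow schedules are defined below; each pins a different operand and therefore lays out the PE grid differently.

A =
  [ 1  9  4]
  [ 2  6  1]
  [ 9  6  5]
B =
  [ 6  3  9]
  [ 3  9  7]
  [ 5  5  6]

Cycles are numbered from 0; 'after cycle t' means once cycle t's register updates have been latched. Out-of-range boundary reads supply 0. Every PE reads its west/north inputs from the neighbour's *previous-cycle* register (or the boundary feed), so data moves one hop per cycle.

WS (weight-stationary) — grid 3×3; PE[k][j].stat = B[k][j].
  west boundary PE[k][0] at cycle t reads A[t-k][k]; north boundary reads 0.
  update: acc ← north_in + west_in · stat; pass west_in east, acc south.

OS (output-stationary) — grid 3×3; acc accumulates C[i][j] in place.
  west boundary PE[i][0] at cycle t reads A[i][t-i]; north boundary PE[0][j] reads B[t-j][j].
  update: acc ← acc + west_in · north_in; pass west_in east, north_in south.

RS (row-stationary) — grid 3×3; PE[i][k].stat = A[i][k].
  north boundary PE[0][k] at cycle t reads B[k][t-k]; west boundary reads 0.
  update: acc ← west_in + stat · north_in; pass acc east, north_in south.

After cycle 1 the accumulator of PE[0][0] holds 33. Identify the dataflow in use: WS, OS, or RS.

dataflow = OS

WS (3×3 grid), PE[0][0]:
  step 0 · PE0,0: acc=6; fwd→1 fwd↓6
  step 1 · PE0,0: acc=12; fwd→2 fwd↓12
OS (3×3 grid), PE[0][0]:
  step 0 · PE0,0: acc=6; fwd→1 fwd↓6
  step 1 · PE0,0: acc=33; fwd→9 fwd↓3
RS (3×3 grid), PE[0][0]:
  step 0 · PE0,0: acc=6; fwd→6 fwd↓6
  step 1 · PE0,0: acc=3; fwd→3 fwd↓3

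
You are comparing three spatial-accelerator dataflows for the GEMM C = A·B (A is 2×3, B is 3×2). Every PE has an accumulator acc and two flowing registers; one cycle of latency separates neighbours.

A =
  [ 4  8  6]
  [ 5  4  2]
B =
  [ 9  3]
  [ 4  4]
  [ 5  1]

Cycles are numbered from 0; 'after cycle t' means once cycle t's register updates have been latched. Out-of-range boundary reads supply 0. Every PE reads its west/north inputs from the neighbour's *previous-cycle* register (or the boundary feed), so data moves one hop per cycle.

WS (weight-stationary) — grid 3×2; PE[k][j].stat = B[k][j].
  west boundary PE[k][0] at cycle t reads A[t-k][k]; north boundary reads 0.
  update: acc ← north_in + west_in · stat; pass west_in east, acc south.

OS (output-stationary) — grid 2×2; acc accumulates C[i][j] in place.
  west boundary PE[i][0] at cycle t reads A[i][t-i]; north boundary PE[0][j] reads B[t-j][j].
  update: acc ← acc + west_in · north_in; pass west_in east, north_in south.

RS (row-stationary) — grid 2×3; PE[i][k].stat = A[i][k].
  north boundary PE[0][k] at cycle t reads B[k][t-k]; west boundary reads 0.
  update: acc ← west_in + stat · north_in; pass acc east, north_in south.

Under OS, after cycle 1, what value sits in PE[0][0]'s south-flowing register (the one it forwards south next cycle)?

register = 4

Tracing OS — 2×2 array, target PE[0][0]:
  @0  [0,0]  acc 36  |  →4  ↓9
  @1  [0,0]  acc 68  |  →8  ↓4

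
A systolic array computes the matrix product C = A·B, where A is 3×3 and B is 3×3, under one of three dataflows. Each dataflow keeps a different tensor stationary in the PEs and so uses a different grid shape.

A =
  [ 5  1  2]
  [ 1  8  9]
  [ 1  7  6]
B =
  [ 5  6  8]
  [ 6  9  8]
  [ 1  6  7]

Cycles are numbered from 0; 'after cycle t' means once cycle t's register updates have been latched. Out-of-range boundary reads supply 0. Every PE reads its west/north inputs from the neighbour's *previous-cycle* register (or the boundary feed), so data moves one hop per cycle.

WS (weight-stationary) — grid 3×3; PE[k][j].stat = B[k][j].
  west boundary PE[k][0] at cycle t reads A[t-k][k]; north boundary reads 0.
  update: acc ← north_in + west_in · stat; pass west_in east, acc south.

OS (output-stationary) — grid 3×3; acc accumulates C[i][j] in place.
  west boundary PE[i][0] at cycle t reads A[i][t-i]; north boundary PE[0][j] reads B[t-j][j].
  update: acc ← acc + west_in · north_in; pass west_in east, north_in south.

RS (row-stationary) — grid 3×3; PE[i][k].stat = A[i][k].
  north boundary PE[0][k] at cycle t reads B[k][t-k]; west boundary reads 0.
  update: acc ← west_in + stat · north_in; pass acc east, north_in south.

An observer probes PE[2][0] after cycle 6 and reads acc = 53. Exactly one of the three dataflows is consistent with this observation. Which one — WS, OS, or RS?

dataflow = OS

— WS: 3×3; PE[2][0] trace:
  @0  [2,0]  acc 0  |  →0  ↓0
  @1  [2,0]  acc 0  |  →0  ↓0
  @2  [2,0]  acc 33  |  →2  ↓33
  @3  [2,0]  acc 62  |  →9  ↓62
  @4  [2,0]  acc 53  |  →6  ↓53
  @5  [2,0]  acc 0  |  →0  ↓0
  @6  [2,0]  acc 0  |  →0  ↓0
— OS: 3×3; PE[2][0] trace:
  @0  [2,0]  acc 0  |  →0  ↓0
  @1  [2,0]  acc 0  |  →0  ↓0
  @2  [2,0]  acc 5  |  →1  ↓5
  @3  [2,0]  acc 47  |  →7  ↓6
  @4  [2,0]  acc 53  |  →6  ↓1
  @5  [2,0]  acc 53  |  →0  ↓0
  @6  [2,0]  acc 53  |  →0  ↓0
— RS: 3×3; PE[2][0] trace:
  @0  [2,0]  acc 0  |  →0  ↓0
  @1  [2,0]  acc 0  |  →0  ↓0
  @2  [2,0]  acc 5  |  →5  ↓5
  @3  [2,0]  acc 6  |  →6  ↓6
  @4  [2,0]  acc 8  |  →8  ↓8
  @5  [2,0]  acc 0  |  →0  ↓0
  @6  [2,0]  acc 0  |  →0  ↓0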